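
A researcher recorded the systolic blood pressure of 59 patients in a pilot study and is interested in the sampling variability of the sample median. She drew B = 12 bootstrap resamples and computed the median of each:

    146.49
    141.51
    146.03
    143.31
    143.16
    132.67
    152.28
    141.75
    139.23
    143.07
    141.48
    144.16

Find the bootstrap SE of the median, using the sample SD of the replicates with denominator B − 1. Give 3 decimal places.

SE* = 4.631

Bootstrap SE is the standard deviation of the 12 replicate medians.
Mean of replicates: (146.49 + 141.51 + 146.03 + 143.31 + 143.16 + 132.67 + 152.28 + 141.75 + 139.23 + 143.07 + 141.48 + 144.16) / 12 = 1715.1400 / 12 = 142.9283
Sum of squared deviations: (+3.5617)² + (−1.4183)² + (+3.1017)² + (+0.3817)² + (+0.2317)² + (−10.2583)² + (+9.3517)² + (−1.1783)² + (−3.6983)² + (+0.1417)² + (−1.4483)² + (+1.2317)² = 235.9048
Variance = 235.9048 / 11 = 21.4459
SE* = √21.4459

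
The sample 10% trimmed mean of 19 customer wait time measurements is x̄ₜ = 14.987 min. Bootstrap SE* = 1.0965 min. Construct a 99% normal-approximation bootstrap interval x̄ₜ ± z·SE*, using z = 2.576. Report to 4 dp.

(12.1624, 17.8116)

Margin = 2.576 × 1.0965 = 2.82458
Interval: 14.987 ± 2.82458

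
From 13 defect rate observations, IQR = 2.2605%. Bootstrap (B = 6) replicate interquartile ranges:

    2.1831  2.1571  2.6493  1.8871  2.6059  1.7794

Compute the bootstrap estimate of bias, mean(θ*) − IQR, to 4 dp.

mean(θ*) = (2.1831 + 2.1571 + 2.6493 + 1.8871 + 2.6059 + 1.7794) / 6 = 2.21032
bias = 2.21032 − 2.2605

bias = −0.0502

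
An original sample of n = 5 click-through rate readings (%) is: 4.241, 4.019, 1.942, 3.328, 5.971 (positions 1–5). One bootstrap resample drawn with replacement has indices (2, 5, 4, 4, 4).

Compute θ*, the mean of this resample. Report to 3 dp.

Resample values: 4.019, 5.971, 3.328, 3.328, 3.328.
Mean = (4.019 + 5.971 + 3.328 + 3.328 + 3.328) / 5 = 19.9740 / 5 = 3.995

θ* = 3.995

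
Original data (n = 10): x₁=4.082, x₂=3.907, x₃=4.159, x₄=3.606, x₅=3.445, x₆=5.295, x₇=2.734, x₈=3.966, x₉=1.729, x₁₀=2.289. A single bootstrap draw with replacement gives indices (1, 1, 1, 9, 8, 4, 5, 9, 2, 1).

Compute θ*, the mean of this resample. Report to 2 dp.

Resample values: 4.082, 4.082, 4.082, 1.729, 3.966, 3.606, 3.445, 1.729, 3.907, 4.082.
Mean = (4.082 + 4.082 + 4.082 + 1.729 + 3.966 + 3.606 + 3.445 + 1.729 + 3.907 + 4.082) / 10 = 34.7100 / 10 = 3.47

θ* = 3.47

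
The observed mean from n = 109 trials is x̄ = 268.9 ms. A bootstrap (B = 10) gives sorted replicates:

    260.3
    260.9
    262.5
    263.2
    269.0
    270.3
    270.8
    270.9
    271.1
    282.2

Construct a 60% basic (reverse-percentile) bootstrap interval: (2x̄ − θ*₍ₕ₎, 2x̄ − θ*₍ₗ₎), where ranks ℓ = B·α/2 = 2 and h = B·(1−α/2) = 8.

Percentile endpoints at ranks 2 and 8: θ*₍2₎ = 260.9, θ*₍8₎ = 270.9.
Basic interval reflects these around x̄:
  lower = 2 × 268.9 − 270.9 = 266.9
  upper = 2 × 268.9 − 260.9 = 276.9

(266.9, 276.9)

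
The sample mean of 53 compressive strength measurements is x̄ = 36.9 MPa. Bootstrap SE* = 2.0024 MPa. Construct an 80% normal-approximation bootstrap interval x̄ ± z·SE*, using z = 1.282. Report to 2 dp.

Margin = 1.282 × 2.0024 = 2.567
Interval: 36.9 ± 2.567

(34.33, 39.47)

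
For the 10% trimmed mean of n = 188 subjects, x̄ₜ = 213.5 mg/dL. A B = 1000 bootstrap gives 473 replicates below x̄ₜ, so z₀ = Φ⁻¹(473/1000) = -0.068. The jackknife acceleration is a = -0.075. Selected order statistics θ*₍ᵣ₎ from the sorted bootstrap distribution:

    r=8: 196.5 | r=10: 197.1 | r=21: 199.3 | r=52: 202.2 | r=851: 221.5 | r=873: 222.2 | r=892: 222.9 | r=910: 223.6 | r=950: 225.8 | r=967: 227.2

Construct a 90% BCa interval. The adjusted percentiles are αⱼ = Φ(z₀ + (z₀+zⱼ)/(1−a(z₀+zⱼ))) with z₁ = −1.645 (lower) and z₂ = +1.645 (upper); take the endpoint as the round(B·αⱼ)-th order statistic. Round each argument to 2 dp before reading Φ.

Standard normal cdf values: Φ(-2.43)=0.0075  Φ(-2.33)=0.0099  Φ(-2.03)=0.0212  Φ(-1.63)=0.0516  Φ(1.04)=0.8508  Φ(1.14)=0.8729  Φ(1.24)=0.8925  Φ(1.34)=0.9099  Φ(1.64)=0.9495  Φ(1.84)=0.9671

Lower: z₀ + z₁ = -0.068 + (-1.645) = -1.713; 1 − a(z₀+z₁) = 1 − (-0.075)(-1.713) = 0.8715; argument = -0.068 + (-1.713)/0.8715 = -2.0335 → -2.03.
α₁ = Φ(-2.03) = 0.0212; rank = round(1000 × 0.0212) = 21; θ*₍21₎ = 199.3.
Upper: z₀ + z₂ = 1.577; 1 − a(z₀+z₂) = 1.1183; argument = 1.3422 → 1.34; α₂ = 0.9099; rank = 910; θ*₍910₎ = 223.6.

(199.3, 223.6)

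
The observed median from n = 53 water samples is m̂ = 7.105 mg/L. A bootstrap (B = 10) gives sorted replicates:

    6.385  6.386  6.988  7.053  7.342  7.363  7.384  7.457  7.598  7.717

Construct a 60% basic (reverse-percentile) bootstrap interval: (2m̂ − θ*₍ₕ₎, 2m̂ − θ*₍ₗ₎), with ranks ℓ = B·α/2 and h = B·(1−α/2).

Percentile endpoints at ranks 2 and 8: θ*₍2₎ = 6.386, θ*₍8₎ = 7.457.
Basic interval reflects these around m̂:
  lower = 2 × 7.105 − 7.457 = 6.753
  upper = 2 × 7.105 − 6.386 = 7.824

(6.753, 7.824)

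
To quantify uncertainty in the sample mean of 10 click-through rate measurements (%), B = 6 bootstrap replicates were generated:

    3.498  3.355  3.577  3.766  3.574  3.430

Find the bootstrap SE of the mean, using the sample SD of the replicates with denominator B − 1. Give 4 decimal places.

SE* = 0.1424

Bootstrap SE is the standard deviation of the 6 replicate means.
Mean of replicates: (3.498 + 3.355 + 3.577 + 3.766 + 3.574 + 3.430) / 6 = 21.20000 / 6 = 3.53333
Sum of squared deviations: (−0.03533)² + (−0.17833)² + (+0.04367)² + (+0.23267)² + (+0.04067)² + (−0.10333)² = 0.10142
Variance = 0.10142 / 5 = 0.02028
SE* = √0.02028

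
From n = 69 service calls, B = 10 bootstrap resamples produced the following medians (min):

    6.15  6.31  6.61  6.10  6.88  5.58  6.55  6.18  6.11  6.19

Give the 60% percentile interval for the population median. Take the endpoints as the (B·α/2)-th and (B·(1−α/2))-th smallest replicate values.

Sorted replicates: 5.58, 6.10, 6.11, 6.15, 6.18, 6.19, 6.31, 6.55, 6.61, 6.88
α = 0.40; lower rank = 10 × 0.200 = 2; upper rank = 10 × 0.800 = 8.
The 2nd smallest replicate is 6.10; the 8th is 6.55.

(6.10, 6.55)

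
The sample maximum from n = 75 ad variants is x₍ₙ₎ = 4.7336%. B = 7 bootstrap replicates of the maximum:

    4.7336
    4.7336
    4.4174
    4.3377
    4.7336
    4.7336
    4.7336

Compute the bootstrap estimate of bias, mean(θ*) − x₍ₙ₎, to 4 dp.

mean(θ*) = (4.7336 + 4.7336 + 4.4174 + 4.3377 + 4.7336 + 4.7336 + 4.7336) / 7 = 4.63187
bias = 4.63187 − 4.7336

bias = −0.1017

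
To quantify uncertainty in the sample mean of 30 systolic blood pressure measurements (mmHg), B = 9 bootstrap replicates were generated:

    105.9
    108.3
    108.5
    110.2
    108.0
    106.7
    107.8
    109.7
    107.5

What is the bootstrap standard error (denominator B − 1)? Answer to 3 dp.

SE* = 1.343

Bootstrap SE is the standard deviation of the 9 replicate means.
Mean of replicates: (105.9 + 108.3 + 108.5 + 110.2 + 108.0 + 106.7 + 107.8 + 109.7 + 107.5) / 9 = 972.6000 / 9 = 108.0667
Sum of squared deviations: (−2.1667)² + (+0.2333)² + (+0.4333)² + (+2.1333)² + (−0.0667)² + (−1.3667)² + (−0.2667)² + (+1.6333)² + (−0.5667)² = 14.4200
Variance = 14.4200 / 8 = 1.8025
SE* = √1.8025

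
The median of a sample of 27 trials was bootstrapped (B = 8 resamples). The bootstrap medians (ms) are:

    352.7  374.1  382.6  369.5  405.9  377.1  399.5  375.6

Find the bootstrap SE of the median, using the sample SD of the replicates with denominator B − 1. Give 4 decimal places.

Bootstrap SE is the standard deviation of the 8 replicate medians.
Mean of replicates: (352.7 + 374.1 + 382.6 + 369.5 + 405.9 + 377.1 + 399.5 + 375.6) / 8 = 3037.00000 / 8 = 379.62500
Sum of squared deviations: (−26.92500)² + (−5.52500)² + (+2.97500)² + (−10.12500)² + (+26.27500)² + (−2.52500)² + (+19.87500)² + (−4.02500)² = 1974.81500
Variance = 1974.81500 / 7 = 282.11643
SE* = √282.11643

SE* = 16.7963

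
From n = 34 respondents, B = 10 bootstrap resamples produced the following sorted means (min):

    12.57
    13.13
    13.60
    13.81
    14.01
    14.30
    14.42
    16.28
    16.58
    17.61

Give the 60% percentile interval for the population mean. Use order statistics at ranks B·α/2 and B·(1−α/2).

(13.13, 16.28)

α = 0.40; lower rank = 10 × 0.200 = 2; upper rank = 10 × 0.800 = 8.
The 2nd smallest replicate is 13.13; the 8th is 16.28.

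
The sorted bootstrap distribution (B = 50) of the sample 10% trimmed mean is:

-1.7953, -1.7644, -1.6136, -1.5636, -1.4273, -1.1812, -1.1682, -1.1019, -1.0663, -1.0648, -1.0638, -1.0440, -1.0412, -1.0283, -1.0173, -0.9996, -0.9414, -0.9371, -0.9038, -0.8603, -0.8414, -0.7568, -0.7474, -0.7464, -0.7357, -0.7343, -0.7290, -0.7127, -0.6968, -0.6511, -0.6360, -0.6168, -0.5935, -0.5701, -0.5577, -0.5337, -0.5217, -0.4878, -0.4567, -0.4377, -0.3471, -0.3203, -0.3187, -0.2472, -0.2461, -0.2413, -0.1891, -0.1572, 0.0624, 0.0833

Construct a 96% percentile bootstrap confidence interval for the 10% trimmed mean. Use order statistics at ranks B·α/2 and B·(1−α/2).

α = 0.04; lower rank = 50 × 0.020 = 1; upper rank = 50 × 0.980 = 49.
The 1st smallest replicate is -1.7953; the 49th is 0.0624.

(-1.7953, 0.0624)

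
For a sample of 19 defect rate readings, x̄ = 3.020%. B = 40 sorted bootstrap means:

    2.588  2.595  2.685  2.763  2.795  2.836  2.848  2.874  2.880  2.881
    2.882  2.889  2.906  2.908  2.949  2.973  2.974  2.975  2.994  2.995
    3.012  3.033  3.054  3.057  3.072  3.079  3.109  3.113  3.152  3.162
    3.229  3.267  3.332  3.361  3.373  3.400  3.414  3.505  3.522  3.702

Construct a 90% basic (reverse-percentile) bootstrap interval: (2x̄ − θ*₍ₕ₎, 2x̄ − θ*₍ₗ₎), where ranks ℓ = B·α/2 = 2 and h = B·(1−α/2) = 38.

(2.535, 3.445)

Percentile endpoints at ranks 2 and 38: θ*₍2₎ = 2.595, θ*₍38₎ = 3.505.
Basic interval reflects these around x̄:
  lower = 2 × 3.020 − 3.505 = 2.535
  upper = 2 × 3.020 − 2.595 = 3.445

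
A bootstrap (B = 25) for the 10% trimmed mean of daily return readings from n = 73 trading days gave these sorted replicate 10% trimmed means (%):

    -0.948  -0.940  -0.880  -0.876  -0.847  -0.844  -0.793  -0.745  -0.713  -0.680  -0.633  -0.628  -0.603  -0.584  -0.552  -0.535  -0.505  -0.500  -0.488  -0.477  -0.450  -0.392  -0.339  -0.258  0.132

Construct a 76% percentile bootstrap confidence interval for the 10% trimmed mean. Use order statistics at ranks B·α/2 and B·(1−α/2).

(-0.880, -0.392)

α = 0.24; lower rank = 25 × 0.120 = 3; upper rank = 25 × 0.880 = 22.
The 3rd smallest replicate is -0.880; the 22nd is -0.392.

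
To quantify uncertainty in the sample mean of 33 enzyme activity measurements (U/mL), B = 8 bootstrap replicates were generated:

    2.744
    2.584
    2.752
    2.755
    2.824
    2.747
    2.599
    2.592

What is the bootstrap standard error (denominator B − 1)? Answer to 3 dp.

Bootstrap SE is the standard deviation of the 8 replicate means.
Mean of replicates: (2.744 + 2.584 + 2.752 + 2.755 + 2.824 + 2.747 + 2.599 + 2.592) / 8 = 21.5970 / 8 = 2.6996
Sum of squared deviations: (+0.0444)² + (−0.1156)² + (+0.0524)² + (+0.0554)² + (+0.1244)² + (+0.0474)² + (−0.1006)² + (−0.1076)² = 0.0606
Variance = 0.0606 / 7 = 0.0087
SE* = √0.0087

SE* = 0.093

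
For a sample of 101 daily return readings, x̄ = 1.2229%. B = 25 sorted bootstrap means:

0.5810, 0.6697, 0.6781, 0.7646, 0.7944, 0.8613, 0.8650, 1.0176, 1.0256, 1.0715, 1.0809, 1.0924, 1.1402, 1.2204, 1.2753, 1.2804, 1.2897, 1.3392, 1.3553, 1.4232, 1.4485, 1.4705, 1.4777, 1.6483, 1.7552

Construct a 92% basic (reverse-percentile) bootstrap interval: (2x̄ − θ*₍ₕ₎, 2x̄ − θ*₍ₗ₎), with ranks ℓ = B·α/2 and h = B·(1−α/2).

(0.7975, 1.8648)

Percentile endpoints at ranks 1 and 24: θ*₍1₎ = 0.5810, θ*₍24₎ = 1.6483.
Basic interval reflects these around x̄:
  lower = 2 × 1.2229 − 1.6483 = 0.7975
  upper = 2 × 1.2229 − 0.5810 = 1.8648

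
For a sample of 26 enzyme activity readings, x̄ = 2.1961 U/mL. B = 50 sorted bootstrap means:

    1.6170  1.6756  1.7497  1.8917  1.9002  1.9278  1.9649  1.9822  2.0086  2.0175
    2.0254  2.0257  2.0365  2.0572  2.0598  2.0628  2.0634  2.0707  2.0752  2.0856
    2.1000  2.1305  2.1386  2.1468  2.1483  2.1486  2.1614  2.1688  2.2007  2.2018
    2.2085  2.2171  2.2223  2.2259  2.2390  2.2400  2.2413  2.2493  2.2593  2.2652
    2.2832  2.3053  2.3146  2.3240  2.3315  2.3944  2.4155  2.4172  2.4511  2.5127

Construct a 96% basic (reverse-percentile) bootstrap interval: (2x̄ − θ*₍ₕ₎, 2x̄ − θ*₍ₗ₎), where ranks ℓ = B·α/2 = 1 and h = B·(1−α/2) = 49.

(1.9411, 2.7752)

Percentile endpoints at ranks 1 and 49: θ*₍1₎ = 1.6170, θ*₍49₎ = 2.4511.
Basic interval reflects these around x̄:
  lower = 2 × 2.1961 − 2.4511 = 1.9411
  upper = 2 × 2.1961 − 1.6170 = 2.7752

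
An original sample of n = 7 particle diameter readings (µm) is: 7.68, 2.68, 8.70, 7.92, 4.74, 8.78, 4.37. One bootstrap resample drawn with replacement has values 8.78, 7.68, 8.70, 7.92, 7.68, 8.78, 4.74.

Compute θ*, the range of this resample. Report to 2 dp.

Range = 8.78 − 4.74 = 4.04

θ* = 4.04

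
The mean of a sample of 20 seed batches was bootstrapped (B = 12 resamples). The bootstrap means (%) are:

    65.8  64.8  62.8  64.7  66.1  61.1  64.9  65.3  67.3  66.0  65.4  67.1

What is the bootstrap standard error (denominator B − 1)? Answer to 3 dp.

SE* = 1.728

Bootstrap SE is the standard deviation of the 12 replicate means.
Mean of replicates: (65.8 + 64.8 + 62.8 + 64.7 + 66.1 + 61.1 + 64.9 + 65.3 + 67.3 + 66.0 + 65.4 + 67.1) / 12 = 781.3000 / 12 = 65.1083
Sum of squared deviations: (+0.6917)² + (−0.3083)² + (−2.3083)² + (−0.4083)² + (+0.9917)² + (−4.0083)² + (−0.2083)² + (+0.1917)² + (+2.1917)² + (+0.8917)² + (+0.2917)² + (+1.9917)² = 32.8492
Variance = 32.8492 / 11 = 2.9863
SE* = √2.9863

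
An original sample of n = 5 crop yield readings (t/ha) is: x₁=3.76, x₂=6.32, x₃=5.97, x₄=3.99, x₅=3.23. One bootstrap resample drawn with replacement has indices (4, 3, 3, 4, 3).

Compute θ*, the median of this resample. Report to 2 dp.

θ* = 5.97

Resample values: 3.99, 5.97, 5.97, 3.99, 5.97.
Sorted: 3.99, 3.99, 5.97, 5.97, 5.97
Median = middle value = 5.97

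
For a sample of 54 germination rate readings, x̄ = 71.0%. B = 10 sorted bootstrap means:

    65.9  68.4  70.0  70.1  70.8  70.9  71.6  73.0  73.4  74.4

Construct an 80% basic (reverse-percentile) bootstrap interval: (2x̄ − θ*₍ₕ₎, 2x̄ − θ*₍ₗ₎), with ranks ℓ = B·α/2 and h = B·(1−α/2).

Percentile endpoints at ranks 1 and 9: θ*₍1₎ = 65.9, θ*₍9₎ = 73.4.
Basic interval reflects these around x̄:
  lower = 2 × 71.0 − 73.4 = 68.6
  upper = 2 × 71.0 − 65.9 = 76.1

(68.6, 76.1)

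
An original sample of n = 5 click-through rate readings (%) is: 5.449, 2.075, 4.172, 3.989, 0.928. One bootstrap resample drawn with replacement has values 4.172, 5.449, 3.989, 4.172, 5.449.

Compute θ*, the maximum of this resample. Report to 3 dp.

θ* = 5.449

Maximum = 5.449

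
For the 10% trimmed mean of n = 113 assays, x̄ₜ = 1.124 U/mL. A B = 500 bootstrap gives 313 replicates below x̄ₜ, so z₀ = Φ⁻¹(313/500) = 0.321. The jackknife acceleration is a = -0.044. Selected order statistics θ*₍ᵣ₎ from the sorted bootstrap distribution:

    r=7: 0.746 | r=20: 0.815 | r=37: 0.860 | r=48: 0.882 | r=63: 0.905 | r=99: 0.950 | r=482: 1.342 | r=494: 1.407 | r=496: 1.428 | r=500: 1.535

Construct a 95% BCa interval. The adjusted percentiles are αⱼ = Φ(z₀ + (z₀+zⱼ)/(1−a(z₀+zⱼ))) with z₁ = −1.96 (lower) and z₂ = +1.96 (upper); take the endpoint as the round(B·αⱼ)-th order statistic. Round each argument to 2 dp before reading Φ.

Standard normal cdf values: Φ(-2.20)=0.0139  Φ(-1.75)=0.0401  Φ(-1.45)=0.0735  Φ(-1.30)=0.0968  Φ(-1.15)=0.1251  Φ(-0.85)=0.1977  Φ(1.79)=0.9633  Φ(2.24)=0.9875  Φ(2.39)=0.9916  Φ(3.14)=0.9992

Lower: z₀ + z₁ = 0.321 + (-1.960) = -1.639; 1 − a(z₀+z₁) = 1 − (-0.044)(-1.639) = 0.9279; argument = 0.321 + (-1.639)/0.9279 = -1.4454 → -1.45.
α₁ = Φ(-1.45) = 0.0735; rank = round(500 × 0.0735) = 37; θ*₍37₎ = 0.860.
Upper: z₀ + z₂ = 2.281; 1 − a(z₀+z₂) = 1.1004; argument = 2.3940 → 2.39; α₂ = 0.9916; rank = 496; θ*₍496₎ = 1.428.

(0.860, 1.428)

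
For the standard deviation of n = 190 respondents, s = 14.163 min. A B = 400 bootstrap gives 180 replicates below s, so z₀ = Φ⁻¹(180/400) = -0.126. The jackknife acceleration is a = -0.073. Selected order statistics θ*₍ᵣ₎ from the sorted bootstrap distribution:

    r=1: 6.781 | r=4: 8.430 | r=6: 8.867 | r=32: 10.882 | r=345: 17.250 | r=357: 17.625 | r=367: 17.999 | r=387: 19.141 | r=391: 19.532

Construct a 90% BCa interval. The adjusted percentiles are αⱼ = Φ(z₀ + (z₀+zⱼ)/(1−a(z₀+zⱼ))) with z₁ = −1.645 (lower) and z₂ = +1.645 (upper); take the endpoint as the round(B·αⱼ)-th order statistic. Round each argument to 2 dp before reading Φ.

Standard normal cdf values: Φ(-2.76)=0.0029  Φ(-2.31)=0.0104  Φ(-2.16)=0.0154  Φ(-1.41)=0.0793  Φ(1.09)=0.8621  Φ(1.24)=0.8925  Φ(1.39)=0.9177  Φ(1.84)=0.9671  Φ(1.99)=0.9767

(8.867, 17.625)

Lower: z₀ + z₁ = -0.126 + (-1.645) = -1.771; 1 − a(z₀+z₁) = 1 − (-0.073)(-1.771) = 0.8707; argument = -0.126 + (-1.771)/0.8707 = -2.1600 → -2.16.
α₁ = Φ(-2.16) = 0.0154; rank = round(400 × 0.0154) = 6; θ*₍6₎ = 8.867.
Upper: z₀ + z₂ = 1.519; 1 − a(z₀+z₂) = 1.1109; argument = 1.2414 → 1.24; α₂ = 0.8925; rank = 357; θ*₍357₎ = 17.625.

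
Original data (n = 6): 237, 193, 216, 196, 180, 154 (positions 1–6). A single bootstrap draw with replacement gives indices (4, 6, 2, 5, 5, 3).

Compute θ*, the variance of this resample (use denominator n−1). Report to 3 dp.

Resample values: 196, 154, 193, 180, 180, 216.
Mean = 186.5000; sum of squared deviations = 2143.5000
s² = 2143.5000 / 5 = 428.7000

θ* = 428.700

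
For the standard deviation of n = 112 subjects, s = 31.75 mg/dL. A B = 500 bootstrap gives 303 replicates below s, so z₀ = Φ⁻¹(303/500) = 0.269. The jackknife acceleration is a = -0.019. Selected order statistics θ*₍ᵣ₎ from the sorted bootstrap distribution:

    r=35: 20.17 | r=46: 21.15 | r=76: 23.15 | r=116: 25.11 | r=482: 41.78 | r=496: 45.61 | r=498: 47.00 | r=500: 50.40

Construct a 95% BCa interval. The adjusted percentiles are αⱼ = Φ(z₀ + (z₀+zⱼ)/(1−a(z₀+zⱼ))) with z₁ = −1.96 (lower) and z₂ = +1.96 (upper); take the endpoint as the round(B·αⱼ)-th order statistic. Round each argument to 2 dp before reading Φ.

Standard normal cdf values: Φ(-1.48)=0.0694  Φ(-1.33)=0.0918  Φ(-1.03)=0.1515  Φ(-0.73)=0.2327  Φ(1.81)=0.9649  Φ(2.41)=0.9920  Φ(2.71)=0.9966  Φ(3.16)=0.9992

(20.17, 45.61)

Lower: z₀ + z₁ = 0.269 + (-1.960) = -1.691; 1 − a(z₀+z₁) = 1 − (-0.019)(-1.691) = 0.9679; argument = 0.269 + (-1.691)/0.9679 = -1.4781 → -1.48.
α₁ = Φ(-1.48) = 0.0694; rank = round(500 × 0.0694) = 35; θ*₍35₎ = 20.17.
Upper: z₀ + z₂ = 2.229; 1 − a(z₀+z₂) = 1.0424; argument = 2.4074 → 2.41; α₂ = 0.9920; rank = 496; θ*₍496₎ = 45.61.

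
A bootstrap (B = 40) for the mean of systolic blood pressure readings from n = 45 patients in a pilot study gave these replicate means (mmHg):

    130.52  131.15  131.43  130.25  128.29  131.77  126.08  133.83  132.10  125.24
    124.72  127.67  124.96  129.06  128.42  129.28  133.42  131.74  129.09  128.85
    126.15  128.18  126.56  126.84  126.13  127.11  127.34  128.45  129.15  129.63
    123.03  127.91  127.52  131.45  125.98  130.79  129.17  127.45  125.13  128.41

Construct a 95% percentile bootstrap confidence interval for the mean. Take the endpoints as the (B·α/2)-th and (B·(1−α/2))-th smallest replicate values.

(123.03, 133.42)

Sorted replicates: 123.03, 124.72, 124.96, 125.13, 125.24, 125.98, 126.08, 126.13, 126.15, 126.56, 126.84, 127.11, 127.34, 127.45, 127.52, 127.67, 127.91, 128.18, 128.29, 128.41, 128.42, 128.45, 128.85, 129.06, 129.09, 129.15, 129.17, 129.28, 129.63, 130.25, 130.52, 130.79, 131.15, 131.43, 131.45, 131.74, 131.77, 132.10, 133.42, 133.83
α = 0.05; lower rank = 40 × 0.025 = 1; upper rank = 40 × 0.975 = 39.
The 1st smallest replicate is 123.03; the 39th is 133.42.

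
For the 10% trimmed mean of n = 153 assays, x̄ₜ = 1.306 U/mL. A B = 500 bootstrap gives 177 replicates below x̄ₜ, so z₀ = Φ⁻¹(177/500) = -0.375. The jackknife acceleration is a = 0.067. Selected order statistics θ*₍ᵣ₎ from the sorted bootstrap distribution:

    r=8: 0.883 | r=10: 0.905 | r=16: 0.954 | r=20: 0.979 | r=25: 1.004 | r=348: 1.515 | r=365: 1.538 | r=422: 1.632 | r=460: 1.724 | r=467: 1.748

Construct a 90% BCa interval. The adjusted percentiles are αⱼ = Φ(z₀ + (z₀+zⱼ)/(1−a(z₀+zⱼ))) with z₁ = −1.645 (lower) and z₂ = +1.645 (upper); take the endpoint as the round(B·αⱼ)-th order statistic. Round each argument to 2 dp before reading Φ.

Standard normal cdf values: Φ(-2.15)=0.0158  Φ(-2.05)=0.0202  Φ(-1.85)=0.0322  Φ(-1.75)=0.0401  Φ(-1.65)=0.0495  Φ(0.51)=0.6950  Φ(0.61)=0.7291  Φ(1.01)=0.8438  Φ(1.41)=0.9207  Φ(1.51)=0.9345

(0.883, 1.632)

Lower: z₀ + z₁ = -0.375 + (-1.645) = -2.020; 1 − a(z₀+z₁) = 1 − (0.067)(-2.020) = 1.1353; argument = -0.375 + (-2.020)/1.1353 = -2.1542 → -2.15.
α₁ = Φ(-2.15) = 0.0158; rank = round(500 × 0.0158) = 8; θ*₍8₎ = 0.883.
Upper: z₀ + z₂ = 1.270; 1 − a(z₀+z₂) = 0.9149; argument = 1.0131 → 1.01; α₂ = 0.8438; rank = 422; θ*₍422₎ = 1.632.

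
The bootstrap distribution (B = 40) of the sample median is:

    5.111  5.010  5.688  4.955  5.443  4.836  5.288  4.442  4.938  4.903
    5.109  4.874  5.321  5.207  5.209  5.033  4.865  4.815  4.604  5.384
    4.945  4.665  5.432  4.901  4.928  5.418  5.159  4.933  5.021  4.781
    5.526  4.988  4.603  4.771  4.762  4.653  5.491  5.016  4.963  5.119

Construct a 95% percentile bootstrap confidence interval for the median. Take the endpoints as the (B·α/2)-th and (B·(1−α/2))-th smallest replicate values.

Sorted replicates: 4.442, 4.603, 4.604, 4.653, 4.665, 4.762, 4.771, 4.781, 4.815, 4.836, 4.865, 4.874, 4.901, 4.903, 4.928, 4.933, 4.938, 4.945, 4.955, 4.963, 4.988, 5.010, 5.016, 5.021, 5.033, 5.109, 5.111, 5.119, 5.159, 5.207, 5.209, 5.288, 5.321, 5.384, 5.418, 5.432, 5.443, 5.491, 5.526, 5.688
α = 0.05; lower rank = 40 × 0.025 = 1; upper rank = 40 × 0.975 = 39.
The 1st smallest replicate is 4.442; the 39th is 5.526.

(4.442, 5.526)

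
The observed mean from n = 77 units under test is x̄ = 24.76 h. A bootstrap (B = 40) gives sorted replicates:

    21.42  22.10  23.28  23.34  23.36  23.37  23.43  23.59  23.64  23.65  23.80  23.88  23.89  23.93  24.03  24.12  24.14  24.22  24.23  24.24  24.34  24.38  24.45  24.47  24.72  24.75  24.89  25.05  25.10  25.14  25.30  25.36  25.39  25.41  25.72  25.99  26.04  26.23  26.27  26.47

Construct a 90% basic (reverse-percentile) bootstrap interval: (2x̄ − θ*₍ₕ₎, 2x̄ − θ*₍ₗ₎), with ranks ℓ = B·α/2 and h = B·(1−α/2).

Percentile endpoints at ranks 2 and 38: θ*₍2₎ = 22.10, θ*₍38₎ = 26.23.
Basic interval reflects these around x̄:
  lower = 2 × 24.76 − 26.23 = 23.29
  upper = 2 × 24.76 − 22.10 = 27.42

(23.29, 27.42)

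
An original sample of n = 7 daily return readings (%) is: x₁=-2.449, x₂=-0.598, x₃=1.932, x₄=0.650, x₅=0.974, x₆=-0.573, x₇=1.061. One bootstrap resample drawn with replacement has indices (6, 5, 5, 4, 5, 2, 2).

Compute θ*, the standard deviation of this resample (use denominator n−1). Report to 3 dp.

θ* = 0.801

Resample values: -0.573, 0.974, 0.974, 0.650, 0.974, -0.598, -0.598.
Mean = 0.2576; sum of squared deviations = 3.8477
s² = 3.8477 / 6 = 0.6413
s = √0.6413 = 0.801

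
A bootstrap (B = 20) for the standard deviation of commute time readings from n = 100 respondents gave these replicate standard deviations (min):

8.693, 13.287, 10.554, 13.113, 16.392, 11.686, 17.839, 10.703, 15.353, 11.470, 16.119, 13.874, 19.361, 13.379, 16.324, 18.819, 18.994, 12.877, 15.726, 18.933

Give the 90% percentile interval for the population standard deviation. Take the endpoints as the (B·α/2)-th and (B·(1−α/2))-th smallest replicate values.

(8.693, 18.994)

Sorted replicates: 8.693, 10.554, 10.703, 11.470, 11.686, 12.877, 13.113, 13.287, 13.379, 13.874, 15.353, 15.726, 16.119, 16.324, 16.392, 17.839, 18.819, 18.933, 18.994, 19.361
α = 0.10; lower rank = 20 × 0.050 = 1; upper rank = 20 × 0.950 = 19.
The 1st smallest replicate is 8.693; the 19th is 18.994.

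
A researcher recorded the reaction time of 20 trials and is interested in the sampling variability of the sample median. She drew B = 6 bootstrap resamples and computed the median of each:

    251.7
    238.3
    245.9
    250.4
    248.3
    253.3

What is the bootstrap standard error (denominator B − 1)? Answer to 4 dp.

Bootstrap SE is the standard deviation of the 6 replicate medians.
Mean of replicates: (251.7 + 238.3 + 245.9 + 250.4 + 248.3 + 253.3) / 6 = 1487.90000 / 6 = 247.98333
Sum of squared deviations: (+3.71667)² + (−9.68333)² + (−2.08333)² + (+2.41667)² + (+0.31667)² + (+5.31667)² = 146.12833
Variance = 146.12833 / 5 = 29.22567
SE* = √29.22567

SE* = 5.4061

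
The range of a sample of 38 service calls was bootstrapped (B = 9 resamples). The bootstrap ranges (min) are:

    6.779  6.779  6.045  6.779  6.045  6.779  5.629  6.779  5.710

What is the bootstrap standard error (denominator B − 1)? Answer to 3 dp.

Bootstrap SE is the standard deviation of the 9 replicate ranges.
Mean of replicates: (6.779 + 6.779 + 6.045 + 6.779 + 6.045 + 6.779 + 5.629 + 6.779 + 5.710) / 9 = 57.3240 / 9 = 6.3693
Sum of squared deviations: (+0.4097)² + (+0.4097)² + (−0.3243)² + (+0.4097)² + (−0.3243)² + (+0.4097)² + (−0.7403)² + (+0.4097)² + (−0.6593)² = 2.0323
Variance = 2.0323 / 8 = 0.2540
SE* = √0.2540

SE* = 0.504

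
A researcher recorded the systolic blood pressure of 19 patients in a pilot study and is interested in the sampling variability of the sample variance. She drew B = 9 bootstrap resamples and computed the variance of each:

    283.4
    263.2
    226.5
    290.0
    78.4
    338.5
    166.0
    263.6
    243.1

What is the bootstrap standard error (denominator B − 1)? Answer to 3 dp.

SE* = 76.614

Bootstrap SE is the standard deviation of the 9 replicate variances.
Mean of replicates: (283.4 + 263.2 + 226.5 + 290.0 + 78.4 + 338.5 + 166.0 + 263.6 + 243.1) / 9 = 2152.7000 / 9 = 239.1889
Sum of squared deviations: (+44.2111)² + (+24.0111)² + (−12.6889)² + (+50.8111)² + (−160.7889)² + (+99.3111)² + (−73.1889)² + (+24.4111)² + (+3.9111)² = 46957.5089
Variance = 46957.5089 / 8 = 5869.6886
SE* = √5869.6886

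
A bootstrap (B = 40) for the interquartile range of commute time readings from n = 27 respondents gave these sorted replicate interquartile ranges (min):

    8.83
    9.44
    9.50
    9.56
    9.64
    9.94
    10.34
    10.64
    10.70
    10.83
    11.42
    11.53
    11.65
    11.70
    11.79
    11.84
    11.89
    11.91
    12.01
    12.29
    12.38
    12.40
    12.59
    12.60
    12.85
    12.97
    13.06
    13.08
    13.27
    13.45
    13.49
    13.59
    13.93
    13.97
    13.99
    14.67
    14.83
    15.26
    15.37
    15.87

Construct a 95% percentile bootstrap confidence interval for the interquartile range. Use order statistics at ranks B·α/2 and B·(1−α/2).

(8.83, 15.37)

α = 0.05; lower rank = 40 × 0.025 = 1; upper rank = 40 × 0.975 = 39.
The 1st smallest replicate is 8.83; the 39th is 15.37.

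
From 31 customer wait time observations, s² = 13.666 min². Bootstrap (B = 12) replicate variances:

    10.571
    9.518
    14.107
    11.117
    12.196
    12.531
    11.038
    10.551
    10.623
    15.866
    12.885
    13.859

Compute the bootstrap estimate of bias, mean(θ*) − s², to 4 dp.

mean(θ*) = (10.571 + 9.518 + 14.107 + 11.117 + 12.196 + 12.531 + 11.038 + 10.551 + 10.623 + 15.866 + 12.885 + 13.859) / 12 = 12.07183
bias = 12.07183 − 13.666

bias = −1.5942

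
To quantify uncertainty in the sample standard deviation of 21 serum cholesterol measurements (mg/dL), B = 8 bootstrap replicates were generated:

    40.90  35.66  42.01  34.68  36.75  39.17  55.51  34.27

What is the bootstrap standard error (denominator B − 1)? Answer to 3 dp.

Bootstrap SE is the standard deviation of the 8 replicate standard deviations.
Mean of replicates: (40.90 + 35.66 + 42.01 + 34.68 + 36.75 + 39.17 + 55.51 + 34.27) / 8 = 318.9500 / 8 = 39.8687
Sum of squared deviations: (+1.0312)² + (−4.2088)² + (+2.1412)² + (−5.1887)² + (−3.1187)² + (−0.6987)² + (+15.6412)² + (−5.5987)² = 336.4947
Variance = 336.4947 / 7 = 48.0707
SE* = √48.0707

SE* = 6.933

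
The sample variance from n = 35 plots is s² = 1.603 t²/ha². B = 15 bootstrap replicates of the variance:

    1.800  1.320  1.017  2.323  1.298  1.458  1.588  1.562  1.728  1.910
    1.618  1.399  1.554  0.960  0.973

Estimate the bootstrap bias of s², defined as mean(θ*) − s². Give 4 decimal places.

bias = −0.1025

mean(θ*) = (1.800 + 1.320 + 1.017 + 2.323 + 1.298 + 1.458 + 1.588 + 1.562 + 1.728 + 1.910 + 1.618 + 1.399 + 1.554 + 0.960 + 0.973) / 15 = 1.50053
bias = 1.50053 − 1.603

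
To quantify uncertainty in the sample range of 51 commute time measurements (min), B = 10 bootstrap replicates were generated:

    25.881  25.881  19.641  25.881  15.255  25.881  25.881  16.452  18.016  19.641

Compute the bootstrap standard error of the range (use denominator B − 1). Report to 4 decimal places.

SE* = 4.4514

Bootstrap SE is the standard deviation of the 10 replicate ranges.
Mean of replicates: (25.881 + 25.881 + 19.641 + 25.881 + 15.255 + 25.881 + 25.881 + 16.452 + 18.016 + 19.641) / 10 = 218.41000 / 10 = 21.84100
Sum of squared deviations: (+4.04000)² + (+4.04000)² + (−2.20000)² + (+4.04000)² + (−6.58600)² + (+4.04000)² + (+4.04000)² + (−5.38900)² + (−3.82500)² + (−2.20000)² = 178.33534
Variance = 178.33534 / 9 = 19.81504
SE* = √19.81504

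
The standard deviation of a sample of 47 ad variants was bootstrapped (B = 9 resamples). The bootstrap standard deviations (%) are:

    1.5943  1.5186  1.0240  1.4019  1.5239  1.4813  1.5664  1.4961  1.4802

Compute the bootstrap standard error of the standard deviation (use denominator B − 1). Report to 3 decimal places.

SE* = 0.170

Bootstrap SE is the standard deviation of the 9 replicate standard deviations.
Mean of replicates: (1.5943 + 1.5186 + 1.0240 + 1.4019 + 1.5239 + 1.4813 + 1.5664 + 1.4961 + 1.4802) / 9 = 13.08670 / 9 = 1.45408
Sum of squared deviations: (+0.14022)² + (+0.06452)² + (−0.43008)² + (−0.05218)² + (+0.06982)² + (+0.02722)² + (+0.11232)² + (+0.04202)² + (+0.02612)² = 0.23220
Variance = 0.23220 / 8 = 0.02902
SE* = √0.02902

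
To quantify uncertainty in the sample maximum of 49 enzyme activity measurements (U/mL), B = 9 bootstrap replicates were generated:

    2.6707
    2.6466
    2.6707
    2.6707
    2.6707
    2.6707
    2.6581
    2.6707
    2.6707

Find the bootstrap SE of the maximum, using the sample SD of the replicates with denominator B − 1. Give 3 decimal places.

Bootstrap SE is the standard deviation of the 9 replicate maximums.
Mean of replicates: (2.6707 + 2.6466 + 2.6707 + 2.6707 + 2.6707 + 2.6707 + 2.6581 + 2.6707 + 2.6707) / 9 = 23.999600 / 9 = 2.666622
Sum of squared deviations: (+0.004078)² + (−0.020022)² + (+0.004078)² + (+0.004078)² + (+0.004078)² + (+0.004078)² + (−0.008522)² + (+0.004078)² + (+0.004078)² = 0.000590
Variance = 0.000590 / 8 = 0.000074
SE* = √0.000074

SE* = 0.009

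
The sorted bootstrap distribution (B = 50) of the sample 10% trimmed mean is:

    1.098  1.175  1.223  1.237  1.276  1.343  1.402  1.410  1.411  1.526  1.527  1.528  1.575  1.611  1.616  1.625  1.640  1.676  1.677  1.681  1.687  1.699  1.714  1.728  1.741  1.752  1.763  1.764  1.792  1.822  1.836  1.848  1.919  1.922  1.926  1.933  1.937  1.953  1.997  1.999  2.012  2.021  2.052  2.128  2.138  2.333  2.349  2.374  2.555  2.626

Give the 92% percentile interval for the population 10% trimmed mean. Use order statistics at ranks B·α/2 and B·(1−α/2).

(1.175, 2.374)

α = 0.08; lower rank = 50 × 0.040 = 2; upper rank = 50 × 0.960 = 48.
The 2nd smallest replicate is 1.175; the 48th is 2.374.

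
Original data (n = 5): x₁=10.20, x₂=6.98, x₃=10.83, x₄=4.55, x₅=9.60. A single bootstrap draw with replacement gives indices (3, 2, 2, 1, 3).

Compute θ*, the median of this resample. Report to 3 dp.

θ* = 10.200

Resample values: 10.83, 6.98, 6.98, 10.20, 10.83.
Sorted: 6.98, 6.98, 10.20, 10.83, 10.83
Median = middle value = 10.200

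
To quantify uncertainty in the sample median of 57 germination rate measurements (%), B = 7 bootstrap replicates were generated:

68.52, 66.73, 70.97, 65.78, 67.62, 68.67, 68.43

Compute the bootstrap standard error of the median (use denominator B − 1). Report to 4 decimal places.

Bootstrap SE is the standard deviation of the 7 replicate medians.
Mean of replicates: (68.52 + 66.73 + 70.97 + 65.78 + 67.62 + 68.67 + 68.43) / 7 = 476.72000 / 7 = 68.10286
Sum of squared deviations: (+0.41714)² + (−1.37286)² + (+2.86714)² + (−2.32286)² + (−0.48286)² + (+0.56714)² + (+0.32714)² = 16.33674
Variance = 16.33674 / 6 = 2.72279
SE* = √2.72279

SE* = 1.6501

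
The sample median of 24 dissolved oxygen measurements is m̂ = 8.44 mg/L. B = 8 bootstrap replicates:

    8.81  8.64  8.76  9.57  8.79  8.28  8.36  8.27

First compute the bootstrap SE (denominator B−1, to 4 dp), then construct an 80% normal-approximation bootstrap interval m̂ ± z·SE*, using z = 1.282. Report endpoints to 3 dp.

(7.896, 8.984)

Mean of replicates = 8.6850; sum of squared deviations = 1.2594; SE* = √(1.2594/7) = 0.4242
Margin = 1.282 × 0.4242 = 0.5438
Interval: 8.44 ± 0.5438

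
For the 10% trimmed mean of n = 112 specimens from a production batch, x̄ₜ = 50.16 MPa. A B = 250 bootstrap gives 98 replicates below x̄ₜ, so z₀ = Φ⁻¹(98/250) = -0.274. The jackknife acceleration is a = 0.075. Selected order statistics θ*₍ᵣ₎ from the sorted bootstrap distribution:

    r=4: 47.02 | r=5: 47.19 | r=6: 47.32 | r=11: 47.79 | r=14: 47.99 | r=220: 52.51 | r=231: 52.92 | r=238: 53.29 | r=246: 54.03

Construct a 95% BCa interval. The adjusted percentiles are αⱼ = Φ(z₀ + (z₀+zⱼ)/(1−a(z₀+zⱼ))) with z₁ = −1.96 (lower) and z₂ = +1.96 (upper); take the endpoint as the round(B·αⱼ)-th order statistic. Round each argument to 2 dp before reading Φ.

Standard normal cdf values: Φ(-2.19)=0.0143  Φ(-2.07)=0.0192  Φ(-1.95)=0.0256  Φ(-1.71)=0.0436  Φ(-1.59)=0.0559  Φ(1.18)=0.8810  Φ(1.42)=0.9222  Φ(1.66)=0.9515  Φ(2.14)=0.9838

(47.02, 53.29)

Lower: z₀ + z₁ = -0.274 + (-1.960) = -2.234; 1 − a(z₀+z₁) = 1 − (0.075)(-2.234) = 1.1676; argument = -0.274 + (-2.234)/1.1676 = -2.1874 → -2.19.
α₁ = Φ(-2.19) = 0.0143; rank = round(250 × 0.0143) = 4; θ*₍4₎ = 47.02.
Upper: z₀ + z₂ = 1.686; 1 − a(z₀+z₂) = 0.8736; argument = 1.6561 → 1.66; α₂ = 0.9515; rank = 238; θ*₍238₎ = 53.29.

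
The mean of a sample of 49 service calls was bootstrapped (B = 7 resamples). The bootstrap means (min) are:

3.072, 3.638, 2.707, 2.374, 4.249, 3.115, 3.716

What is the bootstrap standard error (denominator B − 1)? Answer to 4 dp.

Bootstrap SE is the standard deviation of the 7 replicate means.
Mean of replicates: (3.072 + 3.638 + 2.707 + 2.374 + 4.249 + 3.115 + 3.716) / 7 = 22.87100 / 7 = 3.26729
Sum of squared deviations: (−0.19529)² + (+0.37071)² + (−0.56029)² + (−0.89329)² + (+0.98171)² + (−0.15229)² + (+0.44871)² = 2.47574
Variance = 2.47574 / 6 = 0.41262
SE* = √0.41262

SE* = 0.6424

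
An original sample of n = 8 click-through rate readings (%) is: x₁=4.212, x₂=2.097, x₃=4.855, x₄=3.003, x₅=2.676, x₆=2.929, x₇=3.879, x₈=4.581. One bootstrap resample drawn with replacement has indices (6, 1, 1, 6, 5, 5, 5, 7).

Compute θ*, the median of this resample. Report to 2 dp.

Resample values: 2.929, 4.212, 4.212, 2.929, 2.676, 2.676, 2.676, 3.879.
Sorted: 2.676, 2.676, 2.676, 2.929, 2.929, 3.879, 4.212, 4.212
Median = average of the two middle values = 2.93

θ* = 2.93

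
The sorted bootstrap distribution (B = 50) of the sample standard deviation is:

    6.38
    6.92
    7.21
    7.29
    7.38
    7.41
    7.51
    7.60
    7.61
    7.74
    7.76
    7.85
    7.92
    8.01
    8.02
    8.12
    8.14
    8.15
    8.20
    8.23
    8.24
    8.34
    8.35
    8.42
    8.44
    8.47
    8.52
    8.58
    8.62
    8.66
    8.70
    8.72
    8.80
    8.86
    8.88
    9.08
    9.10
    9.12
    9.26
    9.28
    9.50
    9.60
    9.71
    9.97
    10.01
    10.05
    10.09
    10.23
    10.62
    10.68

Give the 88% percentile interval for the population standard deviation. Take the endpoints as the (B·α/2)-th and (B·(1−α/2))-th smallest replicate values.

(7.21, 10.09)

α = 0.12; lower rank = 50 × 0.060 = 3; upper rank = 50 × 0.940 = 47.
The 3rd smallest replicate is 7.21; the 47th is 10.09.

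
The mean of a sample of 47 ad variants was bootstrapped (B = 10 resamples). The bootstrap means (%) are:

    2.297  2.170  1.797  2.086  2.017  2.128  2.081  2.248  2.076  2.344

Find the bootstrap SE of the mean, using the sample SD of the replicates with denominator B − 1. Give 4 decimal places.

SE* = 0.1563

Bootstrap SE is the standard deviation of the 10 replicate means.
Mean of replicates: (2.297 + 2.170 + 1.797 + 2.086 + 2.017 + 2.128 + 2.081 + 2.248 + 2.076 + 2.344) / 10 = 21.24400 / 10 = 2.12440
Sum of squared deviations: (+0.17260)² + (+0.04560)² + (−0.32740)² + (−0.03840)² + (−0.10740)² + (+0.00360)² + (−0.04340)² + (+0.12360)² + (−0.04840)² + (+0.21960)² = 0.21981
Variance = 0.21981 / 9 = 0.02442
SE* = √0.02442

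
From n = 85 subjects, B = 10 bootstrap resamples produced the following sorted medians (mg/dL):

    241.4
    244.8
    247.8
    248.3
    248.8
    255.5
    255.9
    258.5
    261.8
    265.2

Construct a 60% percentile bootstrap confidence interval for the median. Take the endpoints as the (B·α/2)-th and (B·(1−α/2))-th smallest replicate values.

α = 0.40; lower rank = 10 × 0.200 = 2; upper rank = 10 × 0.800 = 8.
The 2nd smallest replicate is 244.8; the 8th is 258.5.

(244.8, 258.5)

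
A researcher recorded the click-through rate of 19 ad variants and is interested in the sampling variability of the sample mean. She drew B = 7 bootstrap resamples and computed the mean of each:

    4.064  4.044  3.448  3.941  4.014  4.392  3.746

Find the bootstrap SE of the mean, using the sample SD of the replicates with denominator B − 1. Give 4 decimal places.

SE* = 0.2930

Bootstrap SE is the standard deviation of the 7 replicate means.
Mean of replicates: (4.064 + 4.044 + 3.448 + 3.941 + 4.014 + 4.392 + 3.746) / 7 = 27.64900 / 7 = 3.94986
Sum of squared deviations: (+0.11414)² + (+0.09414)² + (−0.50186)² + (−0.00886)² + (+0.06414)² + (+0.44214)² + (−0.20386)² = 0.51499
Variance = 0.51499 / 6 = 0.08583
SE* = √0.08583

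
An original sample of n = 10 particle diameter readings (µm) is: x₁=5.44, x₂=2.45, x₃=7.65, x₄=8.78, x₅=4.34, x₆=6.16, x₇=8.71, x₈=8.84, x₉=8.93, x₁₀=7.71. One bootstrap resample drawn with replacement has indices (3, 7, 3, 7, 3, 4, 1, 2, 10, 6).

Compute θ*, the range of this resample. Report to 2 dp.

θ* = 6.33

Resample values: 7.65, 8.71, 7.65, 8.71, 7.65, 8.78, 5.44, 2.45, 7.71, 6.16.
Range = 8.78 − 2.45 = 6.33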